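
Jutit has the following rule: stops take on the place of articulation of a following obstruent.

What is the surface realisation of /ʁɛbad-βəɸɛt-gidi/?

/d/ is a voiced alveolar stop. The following trigger /β/ is bilabial, so /d/ must become bilabial as well.
The voiced bilabial stop is [b], so /d/ → [b].
The same rule applies at the second boundary: /t/ → [k] next to /g/.

[ʁɛbabβəɸɛkgidi]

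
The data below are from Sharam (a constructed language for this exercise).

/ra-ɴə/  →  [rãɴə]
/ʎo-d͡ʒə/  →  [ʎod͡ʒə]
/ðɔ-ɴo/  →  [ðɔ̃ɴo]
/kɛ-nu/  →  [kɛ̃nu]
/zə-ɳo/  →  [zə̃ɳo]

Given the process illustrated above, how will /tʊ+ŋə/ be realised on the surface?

The data show regressive nasality assimilation (vowel nasalisation): /a/ → [ã] before /ɴ/; /ɔ/ → [ɔ̃] before /ɴ/; /ɛ/ → [ɛ̃] before /n/; /ə/ → [ə̃] before /ɳ/ — a vowel is nasalised by an immediately following nasal consonant.
No change occurs in [ʎod͡ʒə] because the vowel at the boundary is adjacent to an oral consonant, not a nasal (/o/ next to /d͡ʒ/).
/ʊ/ sits next to the nasal /ŋ/ and is therefore nasalised to [ʊ̃].

[tʊ̃ŋə]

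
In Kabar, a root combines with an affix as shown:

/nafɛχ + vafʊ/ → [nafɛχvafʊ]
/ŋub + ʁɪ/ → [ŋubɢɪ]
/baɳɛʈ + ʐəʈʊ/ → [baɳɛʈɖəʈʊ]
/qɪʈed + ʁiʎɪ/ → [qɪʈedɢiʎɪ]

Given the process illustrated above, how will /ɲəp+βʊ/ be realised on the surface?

[ɲəpbʊ]

The data show progressive manner assimilation: /ʁ/ → [ɢ] after /b/; /ʐ/ → [ɖ] after /ʈ/; /ʁ/ → [ɢ] after /d/. In each pair only manner changes, matching the preceding consonant, while place and voice stay constant.
Nothing changes in [nafɛχvafʊ]: there the adjacent consonants already agree in manner (/v/ and /χ/ are both fricatives), so this form is consistent with the same rule.
The rule targets /β/ (voiced bilabial fricative), which sits after the trigger /p/ (stop).
Changing only its manner to stop gives [b] — the voiced bilabial stop.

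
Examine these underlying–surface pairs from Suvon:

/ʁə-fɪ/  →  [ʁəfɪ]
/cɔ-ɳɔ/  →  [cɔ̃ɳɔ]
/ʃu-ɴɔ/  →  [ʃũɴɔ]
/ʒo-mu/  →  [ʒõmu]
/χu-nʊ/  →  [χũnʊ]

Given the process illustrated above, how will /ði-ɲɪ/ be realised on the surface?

[ðĩɲɪ]

The data show regressive nasality assimilation (vowel nasalisation): /ɔ/ → [ɔ̃] before /ɳ/; /u/ → [ũ] before /ɴ/; /o/ → [õ] before /m/; /u/ → [ũ] before /n/ — a vowel is nasalised by an immediately following nasal consonant.
No change occurs in [ʁəfɪ] because the vowel at the boundary is adjacent to an oral consonant, not a nasal (/ə/ next to /f/).
/i/ sits next to the nasal /ɲ/ and is therefore nasalised to [ĩ].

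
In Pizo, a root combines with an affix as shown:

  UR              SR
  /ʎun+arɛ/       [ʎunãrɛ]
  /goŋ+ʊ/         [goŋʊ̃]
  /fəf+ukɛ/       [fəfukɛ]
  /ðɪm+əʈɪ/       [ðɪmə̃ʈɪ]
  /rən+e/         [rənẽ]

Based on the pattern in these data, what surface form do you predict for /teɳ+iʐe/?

[teɳĩʐe]

The data show progressive nasality assimilation (vowel nasalisation): /a/ → [ã] after /n/; /ʊ/ → [ʊ̃] after /ŋ/; /ə/ → [ə̃] after /m/; /e/ → [ẽ] after /n/ — a vowel is nasalised by an immediately preceding nasal consonant.
No change occurs in [fəfukɛ] because the vowel at the boundary is adjacent to an oral consonant, not a nasal (/u/ next to /f/).
/i/ sits next to the nasal /ɳ/ and is therefore nasalised to [ĩ].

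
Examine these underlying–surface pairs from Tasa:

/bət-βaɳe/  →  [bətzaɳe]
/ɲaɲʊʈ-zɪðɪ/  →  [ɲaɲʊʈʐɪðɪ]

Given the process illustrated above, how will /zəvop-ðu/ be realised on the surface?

[zəvopβu]

The data show progressive place assimilation: /β/ → [z] after /t/; /z/ → [ʐ] after /ʈ/. In each pair only place changes, matching the preceding consonant, while manner and voice stay constant.
/ð/ is a voiced dental fricative. The preceding trigger /p/ is bilabial, so /ð/ must become bilabial as well.
Changing only its place to bilabial gives [β] — the voiced bilabial fricative.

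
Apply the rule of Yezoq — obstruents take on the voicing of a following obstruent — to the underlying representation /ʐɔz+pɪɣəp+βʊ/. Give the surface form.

[ʐɔspɪɣəbβʊ]

The rule targets /z/ (voiced alveolar fricative), which sits before the trigger /p/ (voiceless).
A voiceless alveolar fricative is [s], so the surface segment is [s].
The same rule applies at the second boundary: /p/ → [b] next to /β/.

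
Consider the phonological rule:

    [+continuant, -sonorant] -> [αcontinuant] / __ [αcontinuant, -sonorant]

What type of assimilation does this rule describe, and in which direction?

The shared variable α links the value of [continuant] on the target to that of the neighbouring obstruent. [continuant] distinguishes stops from fricatives — a manner-of-articulation feature — so this is manner assimilation.
Since the environment is written after the underscore, the trigger follows the target; the direction is regressive.

regressive manner assimilation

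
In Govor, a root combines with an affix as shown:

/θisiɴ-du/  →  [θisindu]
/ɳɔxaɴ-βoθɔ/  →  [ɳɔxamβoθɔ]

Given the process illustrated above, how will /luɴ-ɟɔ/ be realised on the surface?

The data show regressive place assimilation: /ɴ/ → [n] before /d/; /ɴ/ → [m] before /β/. In each pair only place changes, matching the following consonant, while manner and voice stay constant.
The rule targets /ɴ/ (voiced uvular nasal), which sits before the trigger /ɟ/ (palatal).
The voiced palatal nasal is [ɲ], so /ɴ/ → [ɲ].

[luɲɟɔ]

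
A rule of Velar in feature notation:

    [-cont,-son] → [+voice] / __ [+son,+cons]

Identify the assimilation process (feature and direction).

The target ([-cont,-son], stops) acquires [+voice] next to a sonorant consonant ([+son,+cons]) — it takes on the voicing of its neighbour, so the feature that spreads is voicing.
The conditioning segment sits to the right of the focus bar, meaning the trigger follows the segment that changes — regressive assimilation.

regressive voicing assimilation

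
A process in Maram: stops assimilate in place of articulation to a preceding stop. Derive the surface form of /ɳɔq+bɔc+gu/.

[ɳɔqɢɔcɟu]

/b/ is a voiced bilabial stop. The preceding trigger /q/ is uvular, so /b/ must become uvular as well.
Changing only its place to uvular gives [ɢ] — the voiced uvular stop.
The same rule applies at the second boundary: /g/ → [ɟ] next to /c/.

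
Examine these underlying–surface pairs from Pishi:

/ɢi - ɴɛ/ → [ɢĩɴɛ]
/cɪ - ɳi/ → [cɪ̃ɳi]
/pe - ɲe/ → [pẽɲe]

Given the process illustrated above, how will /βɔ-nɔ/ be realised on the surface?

The data show regressive nasality assimilation (vowel nasalisation): /i/ → [ĩ] before /ɴ/; /ɪ/ → [ɪ̃] before /ɳ/; /e/ → [ẽ] before /ɲ/ — a vowel is nasalised by an immediately following nasal consonant.
/ɔ/ sits next to the nasal /n/ and is therefore nasalised to [ɔ̃].

[βɔ̃nɔ]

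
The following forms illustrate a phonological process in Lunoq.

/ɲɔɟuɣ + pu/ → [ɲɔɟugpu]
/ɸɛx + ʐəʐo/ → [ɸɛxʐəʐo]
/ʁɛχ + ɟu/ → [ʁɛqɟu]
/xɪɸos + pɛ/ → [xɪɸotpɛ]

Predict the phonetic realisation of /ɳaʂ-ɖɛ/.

[ɳaʈɖɛ]

The data show regressive manner assimilation: /ɣ/ → [g] before /p/; /χ/ → [q] before /ɟ/; /s/ → [t] before /p/. In each pair only manner changes, matching the following consonant, while place and voice stay constant.
Nothing changes in [ɸɛxʐəʐo]: there the adjacent consonants already agree in manner (/x/ and /ʐ/ are both fricatives), so this form is consistent with the same rule.
/ʂ/ is a voiceless retroflex fricative. The following trigger /ɖ/ is a stop, so /ʂ/ must become a stop as well.
The voiceless retroflex stop is [ʈ], so /ʂ/ → [ʈ].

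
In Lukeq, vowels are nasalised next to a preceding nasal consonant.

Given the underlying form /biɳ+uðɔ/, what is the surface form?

The vowel /u/ is adjacent to the preceding nasal /ɳ/, so it acquires [+nasal] and surfaces as [ũ].

[biɳũðɔ]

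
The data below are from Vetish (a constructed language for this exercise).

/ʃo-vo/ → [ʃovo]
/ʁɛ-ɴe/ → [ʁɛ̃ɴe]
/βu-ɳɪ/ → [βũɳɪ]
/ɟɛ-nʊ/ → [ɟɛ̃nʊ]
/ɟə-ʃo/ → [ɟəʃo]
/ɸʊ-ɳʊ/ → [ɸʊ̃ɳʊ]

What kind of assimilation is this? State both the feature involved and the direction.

The vowel /ɛ/ surfaces as nasalised [ɛ̃] next to the following nasal /ɴ/ — it has acquired the [+nasal] feature of its neighbour.
Likewise in the remaining data: /u/ → [ũ] before /ɳ/; /ɛ/ → [ɛ̃] before /n/; /ʊ/ → [ʊ̃] before /ɳ/ — each time a vowel is nasalised next to a following nasal.
No change occurs in [ʃovo], [ɟəʃo] because the vowel at the boundary is adjacent to an oral consonant, not a nasal (/o/ next to /v/; /ə/ next to /ʃ/).
Because the conditioning nasal is to the right of the vowel that changes, the process is regressive (anticipatory).

regressive nasality assimilation (vowel nasalisation)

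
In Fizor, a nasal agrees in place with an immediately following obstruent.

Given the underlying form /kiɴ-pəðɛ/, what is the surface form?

/ɴ/ is a voiced uvular nasal. The following trigger /p/ is bilabial, so /ɴ/ must become bilabial as well.
The voiced bilabial nasal is [m], so /ɴ/ → [m].

[kimpəðɛ]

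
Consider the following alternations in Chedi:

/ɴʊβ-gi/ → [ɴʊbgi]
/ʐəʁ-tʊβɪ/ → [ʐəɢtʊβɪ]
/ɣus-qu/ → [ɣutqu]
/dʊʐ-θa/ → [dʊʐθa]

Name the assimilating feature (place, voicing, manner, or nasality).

manner

Comparing underlying and surface forms, /β/ → [b] is the alternation; the neighbouring /g/ is constant.
The change fricative → stop matches the manner of the following /g/, identifying this as manner assimilation.
The other alternating forms pattern the same way: /ʁ/ → [ɢ] before /t/ (fricative → stop, matching a stop); /s/ → [t] before /q/ (fricative → stop, matching a stop) — only manner changes, and always toward the following segment.
No alternation appears in [dʊʐθa]: there the adjacent consonants already agree in manner (/ʐ/ and /θ/ are both fricatives), so this form is consistent with the same rule.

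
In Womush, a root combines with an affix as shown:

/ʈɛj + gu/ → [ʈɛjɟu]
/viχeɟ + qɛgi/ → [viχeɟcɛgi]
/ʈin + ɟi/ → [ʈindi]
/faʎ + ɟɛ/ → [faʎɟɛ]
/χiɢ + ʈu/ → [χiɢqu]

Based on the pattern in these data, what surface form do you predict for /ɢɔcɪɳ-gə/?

The data show progressive place assimilation: /g/ → [ɟ] after /j/; /q/ → [c] after /ɟ/; /ɟ/ → [d] after /n/; /ʈ/ → [q] after /ɢ/. In each pair only place changes, matching the preceding consonant, while manner and voice stay constant.
Nothing changes in [faʎɟɛ]: there the adjacent consonants already agree in place (/ɟ/ and /ʎ/ are both palatal), so this form is consistent with the same rule.
The rule targets /g/ (voiced velar stop), which sits after the trigger /ɳ/ (retroflex).
The voiced retroflex stop is [ɖ], so /g/ → [ɖ].

[ɢɔcɪɳɖə]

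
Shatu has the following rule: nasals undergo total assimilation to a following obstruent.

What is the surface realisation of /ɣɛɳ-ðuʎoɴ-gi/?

/ɳ/ is the segment targeted by the rule; it sits immediately before /ð/, so it assimilates completely and surfaces as [ð].
The same rule applies at the second boundary: /ɴ/ → [g] next to /g/.

[ɣɛððuʎoggi]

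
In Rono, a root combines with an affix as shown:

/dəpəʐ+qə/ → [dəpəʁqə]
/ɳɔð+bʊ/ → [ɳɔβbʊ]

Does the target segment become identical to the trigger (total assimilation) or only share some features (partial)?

partial assimilation

Underlying /ʐ/ is realised as [ʁ] next to /q/; /q/ itself does not change.
The change retroflex → uvular matches the place of the following /q/, identifying this as place assimilation.
Manner and voice are unchanged, so the assimilation is partial, not total.
The same holds elsewhere in the data: /ð/ → [β] before /b/ (dental → bilabial, matching bilabial) — only place changes, and always toward the following segment.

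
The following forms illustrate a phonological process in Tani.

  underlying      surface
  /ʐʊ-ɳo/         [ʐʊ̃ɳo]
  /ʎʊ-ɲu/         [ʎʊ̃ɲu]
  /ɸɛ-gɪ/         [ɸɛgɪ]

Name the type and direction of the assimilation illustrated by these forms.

The vowel /ʊ/ surfaces as nasalised [ʊ̃] next to the following nasal /ɳ/ — it has acquired the [+nasal] feature of its neighbour.
Likewise in the remaining data: /ʊ/ → [ʊ̃] before /ɲ/ — each time a vowel is nasalised next to a following nasal.
No change occurs in [ɸɛgɪ] because the vowel at the boundary is adjacent to an oral consonant, not a nasal (/ɛ/ next to /g/).
Because the conditioning nasal is to the right of the vowel that changes, the process is regressive (anticipatory).

regressive nasality assimilation (vowel nasalisation)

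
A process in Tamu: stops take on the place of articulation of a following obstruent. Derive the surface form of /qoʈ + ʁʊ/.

/ʈ/ is a voiceless retroflex stop. The following trigger /ʁ/ is uvular, so /ʈ/ must become uvular as well.
Changing only its place to uvular gives [q] — the voiceless uvular stop.

[qoqʁʊ]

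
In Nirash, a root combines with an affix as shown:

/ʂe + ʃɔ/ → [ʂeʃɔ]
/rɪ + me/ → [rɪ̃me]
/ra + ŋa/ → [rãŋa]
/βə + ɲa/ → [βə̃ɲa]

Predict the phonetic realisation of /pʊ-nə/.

[pʊ̃nə]

The data show regressive nasality assimilation (vowel nasalisation): /ɪ/ → [ɪ̃] before /m/; /a/ → [ã] before /ŋ/; /ə/ → [ə̃] before /ɲ/ — a vowel is nasalised by an immediately following nasal consonant.
No change occurs in [ʂeʃɔ] because the vowel at the boundary is adjacent to an oral consonant, not a nasal (/e/ next to /ʃ/).
/ʊ/ sits next to the nasal /n/ and is therefore nasalised to [ʊ̃].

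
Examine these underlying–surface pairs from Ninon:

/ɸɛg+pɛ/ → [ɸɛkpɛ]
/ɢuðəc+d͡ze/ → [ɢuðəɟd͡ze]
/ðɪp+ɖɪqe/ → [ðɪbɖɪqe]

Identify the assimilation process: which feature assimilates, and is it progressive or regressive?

The segment that alternates is /g/, which surfaces as [k] when adjacent to /p/.
/g/ is voiced while /p/ is voiceless; the output [k] is voiceless, matching the trigger — so the feature that spreads is voicing.
Place and manner are unchanged, so the assimilation is partial, not total.
Checking the remaining alternations: /c/ → [ɟ] before /d͡z/ (voiceless → voiced, matching voiced); /p/ → [b] before /ɖ/ (voiceless → voiced, matching voiced) — only voicing changes, and always toward the following segment.
Since the segment that changes precedes the conditioning segment, the assimilation is regressive.

regressive voicing assimilation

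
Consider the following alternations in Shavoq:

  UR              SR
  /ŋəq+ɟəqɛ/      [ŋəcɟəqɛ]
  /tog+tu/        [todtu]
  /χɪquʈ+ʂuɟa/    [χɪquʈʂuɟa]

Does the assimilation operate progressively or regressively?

Underlying /q/ is realised as [c] next to /ɟ/; /ɟ/ itself does not change.
The change uvular → palatal matches the place of the following /ɟ/, identifying this as place assimilation.
The same holds elsewhere in the data: /g/ → [d] before /t/ (velar → alveolar, matching alveolar) — only place changes, and always toward the following segment.
Nothing changes in [χɪquʈʂuɟa]: there the adjacent consonants already agree in place (/ʈ/ and /ʂ/ are both retroflex), so this form is consistent with the same rule.
Since the segment that changes precedes the conditioning segment, the assimilation is regressive.

regressive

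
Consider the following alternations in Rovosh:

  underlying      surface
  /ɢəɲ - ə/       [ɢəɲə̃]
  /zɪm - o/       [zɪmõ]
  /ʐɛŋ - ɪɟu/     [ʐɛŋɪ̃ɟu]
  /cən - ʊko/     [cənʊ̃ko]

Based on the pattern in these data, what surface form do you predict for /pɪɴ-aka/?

[pɪɴãka]

The data show progressive nasality assimilation (vowel nasalisation): /ə/ → [ə̃] after /ɲ/; /o/ → [õ] after /m/; /ɪ/ → [ɪ̃] after /ŋ/; /ʊ/ → [ʊ̃] after /n/ — a vowel is nasalised by an immediately preceding nasal consonant.
The vowel /a/ is adjacent to the preceding nasal /ɴ/, so it acquires [+nasal] and surfaces as [ã].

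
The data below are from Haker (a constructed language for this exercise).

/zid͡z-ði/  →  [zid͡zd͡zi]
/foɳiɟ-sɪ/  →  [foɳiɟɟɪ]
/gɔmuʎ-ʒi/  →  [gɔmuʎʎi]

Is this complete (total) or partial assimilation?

The segment that alternates is /ð/, which surfaces as [d͡z] when adjacent to /d͡z/.
The output [d͡z] is identical to the trigger /d͡z/ — every feature (place, manner, voicing) has been copied — so this is total assimilation.
The other forms behave the same way: /s/ → [ɟ] after /ɟ/; /ʒ/ → [ʎ] after /ʎ/ — in each case the output is a copy of the preceding consonant.

total assimilation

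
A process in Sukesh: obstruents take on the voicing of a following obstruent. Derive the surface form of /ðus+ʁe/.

The rule targets /s/ (voiceless alveolar fricative), which sits before the trigger /ʁ/ (voiced).
Changing only its voicing to voiced gives [z] — the voiced alveolar fricative.

[ðuzʁe]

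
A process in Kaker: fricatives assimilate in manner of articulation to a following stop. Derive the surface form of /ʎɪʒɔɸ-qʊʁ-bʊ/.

[ʎɪʒɔpqʊɢbʊ]

/ɸ/ is a voiceless bilabial fricative. The following trigger /q/ is a stop, so /ɸ/ must become a stop as well.
A voiceless bilabial stop is [p], so the surface segment is [p].
At the second juncture, /ʁ/ likewise becomes [ɢ] adjacent to /b/.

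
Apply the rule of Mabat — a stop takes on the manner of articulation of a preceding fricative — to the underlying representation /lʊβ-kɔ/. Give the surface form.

[lʊβxɔ]

/k/ is a voiceless velar stop. The preceding trigger /β/ is a fricative, so /k/ must become a fricative as well.
The voiceless velar fricative is [x], so /k/ → [x].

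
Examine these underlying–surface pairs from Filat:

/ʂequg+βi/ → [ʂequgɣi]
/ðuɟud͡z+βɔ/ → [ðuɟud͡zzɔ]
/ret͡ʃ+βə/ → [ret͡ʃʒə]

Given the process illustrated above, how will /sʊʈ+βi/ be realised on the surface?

[sʊʈʐi]

The data show progressive place assimilation: /β/ → [ɣ] after /g/; /β/ → [z] after /d͡z/; /β/ → [ʒ] after /t͡ʃ/. In each pair only place changes, matching the preceding consonant, while manner and voice stay constant.
The rule targets /β/ (voiced bilabial fricative), which sits after the trigger /ʈ/ (retroflex).
The voiced retroflex fricative is [ʐ], so /β/ → [ʐ].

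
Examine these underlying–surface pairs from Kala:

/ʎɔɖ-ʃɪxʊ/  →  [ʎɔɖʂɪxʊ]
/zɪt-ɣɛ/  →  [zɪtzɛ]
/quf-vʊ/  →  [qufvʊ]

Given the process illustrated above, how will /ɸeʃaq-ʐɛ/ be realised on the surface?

The data show progressive place assimilation: /ʃ/ → [ʂ] after /ɖ/; /ɣ/ → [z] after /t/. In each pair only place changes, matching the preceding consonant, while manner and voice stay constant.
Nothing changes in [qufvʊ]: there the adjacent consonants already agree in place (/v/ and /f/ are both labiodental), so this form is consistent with the same rule.
The rule targets /ʐ/ (voiced retroflex fricative), which sits after the trigger /q/ (uvular).
A voiced uvular fricative is [ʁ], so the surface segment is [ʁ].

[ɸeʃaqʁɛ]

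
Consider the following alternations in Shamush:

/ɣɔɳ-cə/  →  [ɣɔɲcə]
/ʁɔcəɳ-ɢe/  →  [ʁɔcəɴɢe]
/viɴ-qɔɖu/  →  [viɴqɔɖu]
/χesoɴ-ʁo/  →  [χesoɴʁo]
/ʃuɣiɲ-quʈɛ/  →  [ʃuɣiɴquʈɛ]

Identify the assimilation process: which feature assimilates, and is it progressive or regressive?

Underlying /ɳ/ is realised as [ɲ] next to /c/; /c/ itself does not change.
/ɳ/ is retroflex while /c/ is palatal; the output [ɲ] is palatal, matching the trigger — so the feature that spreads is place.
Manner and voice are unchanged, so the assimilation is partial, not total.
Checking the remaining alternations: /ɳ/ → [ɴ] before /ɢ/ (retroflex → uvular, matching uvular); /ɲ/ → [ɴ] before /q/ (palatal → uvular, matching uvular) — only place changes, and always toward the following segment.
No alternation appears in [viɴqɔɖu], [χesoɴʁo]: there the adjacent consonants already agree in place (/ɴ/ and /q/ are both uvular; /ɴ/ and /ʁ/ are both uvular), so these forms are consistent with the same rule.
The trigger is the following segment, so the direction is regressive (anticipatory).

regressive place assimilation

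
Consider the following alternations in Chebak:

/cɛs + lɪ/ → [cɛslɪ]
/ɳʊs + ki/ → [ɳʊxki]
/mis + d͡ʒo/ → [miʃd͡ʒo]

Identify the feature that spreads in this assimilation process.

Comparing underlying and surface forms, /s/ → [x] is the alternation; the neighbouring /k/ is constant.
/s/ is alveolar while /k/ is velar; the output [x] is velar, matching the trigger — so the feature that spreads is place.
Checking the remaining alternation: /s/ → [ʃ] before /d͡ʒ/ (alveolar → postalveolar, matching postalveolar) — only place changes, and always toward the following segment.
Nothing changes in [cɛslɪ]: there the adjacent consonants already agree in place (/s/ and /l/ are both alveolar), so this form is consistent with the same rule.

place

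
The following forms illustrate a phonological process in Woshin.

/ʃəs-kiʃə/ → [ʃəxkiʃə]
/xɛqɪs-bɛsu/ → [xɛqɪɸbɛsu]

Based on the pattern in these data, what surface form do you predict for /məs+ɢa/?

[məχɢa]

The data show regressive place assimilation: /s/ → [x] before /k/; /s/ → [ɸ] before /b/. In each pair only place changes, matching the following consonant, while manner and voice stay constant.
The rule targets /s/ (voiceless alveolar fricative), which sits before the trigger /ɢ/ (uvular).
A voiceless uvular fricative is [χ], so the surface segment is [χ].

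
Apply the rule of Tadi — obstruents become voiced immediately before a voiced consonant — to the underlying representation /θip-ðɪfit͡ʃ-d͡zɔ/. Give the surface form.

The rule targets /p/ (voiceless bilabial stop), which sits before the trigger /ð/ (voiced).
The voiced bilabial stop is [b], so /p/ → [b].
The same rule applies at the second boundary: /t͡ʃ/ → [d͡ʒ] next to /d͡z/.

[θibðɪfid͡ʒd͡zɔ]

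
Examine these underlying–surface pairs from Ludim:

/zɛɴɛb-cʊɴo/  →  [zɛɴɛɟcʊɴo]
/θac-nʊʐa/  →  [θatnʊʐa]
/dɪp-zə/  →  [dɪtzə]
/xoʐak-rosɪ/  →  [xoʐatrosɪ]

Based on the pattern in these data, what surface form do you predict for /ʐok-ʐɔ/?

[ʐoʈʐɔ]

The data show regressive place assimilation: /b/ → [ɟ] before /c/; /c/ → [t] before /n/; /p/ → [t] before /z/; /k/ → [t] before /r/. In each pair only place changes, matching the following consonant, while manner and voice stay constant.
The rule targets /k/ (voiceless velar stop), which sits before the trigger /ʐ/ (retroflex).
The voiceless retroflex stop is [ʈ], so /k/ → [ʈ].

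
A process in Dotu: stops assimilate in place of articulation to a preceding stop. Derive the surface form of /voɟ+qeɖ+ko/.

/q/ is a voiceless uvular stop. The preceding trigger /ɟ/ is palatal, so /q/ must become palatal as well.
A voiceless palatal stop is [c], so the surface segment is [c].
The same rule applies at the second boundary: /k/ → [ʈ] next to /ɖ/.

[voɟceɖʈo]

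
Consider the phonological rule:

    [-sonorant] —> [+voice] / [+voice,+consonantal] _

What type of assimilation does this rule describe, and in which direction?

progressive voicing assimilation

The structural change is [+voice], and the conditioning segment [+voice,+consonantal] (a voiced consonant) is itself voiced, so the target comes to share the voicing of its neighbour — voicing assimilation.
Since the environment is written before the underscore, the trigger precedes the target; the direction is progressive.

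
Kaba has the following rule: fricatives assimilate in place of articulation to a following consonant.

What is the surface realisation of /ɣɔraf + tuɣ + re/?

[ɣɔrastuzre]

The rule targets /f/ (voiceless labiodental fricative), which sits before the trigger /t/ (alveolar).
A voiceless alveolar fricative is [s], so the surface segment is [s].
The same rule applies at the second boundary: /ɣ/ → [z] next to /r/.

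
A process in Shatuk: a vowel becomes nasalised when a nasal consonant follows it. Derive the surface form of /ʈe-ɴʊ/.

The vowel /e/ is adjacent to the following nasal /ɴ/, so it acquires [+nasal] and surfaces as [ẽ].

[ʈẽɴʊ]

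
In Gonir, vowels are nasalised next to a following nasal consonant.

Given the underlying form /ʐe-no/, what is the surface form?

The vowel /e/ is adjacent to the following nasal /n/, so it acquires [+nasal] and surfaces as [ẽ].

[ʐẽno]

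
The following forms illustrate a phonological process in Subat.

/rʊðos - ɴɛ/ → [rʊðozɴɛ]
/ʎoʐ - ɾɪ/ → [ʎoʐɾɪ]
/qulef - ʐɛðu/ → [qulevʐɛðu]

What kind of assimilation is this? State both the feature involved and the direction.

regressive voicing assimilation

Underlying /s/ is realised as [z] next to /ɴ/; /ɴ/ itself does not change.
The change voiceless → voiced matches the voicing of the following /ɴ/, identifying this as voicing assimilation.
Place and manner are unchanged, so the assimilation is partial, not total.
Checking the remaining alternation: /f/ → [v] before /ʐ/ (voiceless → voiced, matching voiced) — only voicing changes, and always toward the following segment.
Nothing changes in [ʎoʐɾɪ]: there the adjacent consonants already agree in voicing (/ʐ/ and /ɾ/ are both voiced), so this form is consistent with the same rule.
The trigger is the following segment, so the direction is regressive (anticipatory).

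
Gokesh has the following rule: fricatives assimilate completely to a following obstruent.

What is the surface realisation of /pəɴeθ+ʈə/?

/θ/ is the segment targeted by the rule; it sits immediately before /ʈ/, so it assimilates completely and surfaces as [ʈ].

[pəɴeʈʈə]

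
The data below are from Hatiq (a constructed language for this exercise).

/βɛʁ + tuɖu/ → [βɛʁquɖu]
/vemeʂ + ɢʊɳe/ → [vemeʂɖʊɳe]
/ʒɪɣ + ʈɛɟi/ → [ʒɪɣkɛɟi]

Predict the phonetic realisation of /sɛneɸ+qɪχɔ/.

The data show progressive place assimilation: /t/ → [q] after /ʁ/; /ɢ/ → [ɖ] after /ʂ/; /ʈ/ → [k] after /ɣ/. In each pair only place changes, matching the preceding consonant, while manner and voice stay constant.
The rule targets /q/ (voiceless uvular stop), which sits after the trigger /ɸ/ (bilabial).
The voiceless bilabial stop is [p], so /q/ → [p].

[sɛneɸpɪχɔ]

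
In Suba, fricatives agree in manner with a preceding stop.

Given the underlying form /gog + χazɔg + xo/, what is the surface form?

/χ/ is a voiceless uvular fricative. The preceding trigger /g/ is a stop, so /χ/ must become a stop as well.
Changing only its manner to stop gives [q] — the voiceless uvular stop.
The same rule applies at the second boundary: /x/ → [k] next to /g/.

[gogqazɔgko]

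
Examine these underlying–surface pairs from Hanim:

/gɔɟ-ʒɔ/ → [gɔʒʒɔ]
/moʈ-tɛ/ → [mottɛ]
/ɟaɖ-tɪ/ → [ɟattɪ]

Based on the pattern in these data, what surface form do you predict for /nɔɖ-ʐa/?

The data show regressive total assimilation (/ɟ/ → [ʒ] before /ʒ/; /ʈ/ → [t] before /t/; /ɖ/ → [t] before /t/): in every case the target segment becomes identical to its following neighbour, copying more than a single feature.
/ɖ/ is the segment targeted by the rule; it sits immediately before /ʐ/, so it assimilates completely and surfaces as [ʐ].

[nɔʐʐa]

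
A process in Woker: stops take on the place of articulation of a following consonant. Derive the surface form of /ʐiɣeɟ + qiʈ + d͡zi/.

[ʐiɣeɢqitd͡zi]

The rule targets /ɟ/ (voiced palatal stop), which sits before the trigger /q/ (uvular).
The voiced uvular stop is [ɢ], so /ɟ/ → [ɢ].
At the second juncture, /ʈ/ likewise becomes [t] adjacent to /d͡z/.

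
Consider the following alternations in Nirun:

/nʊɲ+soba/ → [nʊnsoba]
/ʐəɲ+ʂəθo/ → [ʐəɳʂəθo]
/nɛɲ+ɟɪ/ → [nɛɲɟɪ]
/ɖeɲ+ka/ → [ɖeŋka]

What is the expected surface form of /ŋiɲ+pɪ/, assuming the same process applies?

The data show regressive place assimilation: /ɲ/ → [n] before /s/; /ɲ/ → [ɳ] before /ʂ/; /ɲ/ → [ŋ] before /k/. In each pair only place changes, matching the following consonant, while manner and voice stay constant.
No alternation appears in [nɛɲɟɪ]: there the adjacent consonants already agree in place (/ɲ/ and /ɟ/ are both palatal), so this form is consistent with the same rule.
/ɲ/ is a voiced palatal nasal. The following trigger /p/ is bilabial, so /ɲ/ must become bilabial as well.
A voiced bilabial nasal is [m], so the surface segment is [m].

[ŋimpɪ]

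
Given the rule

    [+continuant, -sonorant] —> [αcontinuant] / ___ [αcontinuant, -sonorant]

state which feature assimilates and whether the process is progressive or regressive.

regressive manner assimilation

The shared variable α links the value of [continuant] on the target to that of the neighbouring obstruent. [continuant] distinguishes stops from fricatives — a manner-of-articulation feature — so this is manner assimilation.
The conditioning segment sits to the right of the focus bar, meaning the trigger follows the segment that changes — regressive assimilation.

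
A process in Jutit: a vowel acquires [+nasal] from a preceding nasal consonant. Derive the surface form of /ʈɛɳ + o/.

The vowel /o/ is adjacent to the preceding nasal /ɳ/, so it acquires [+nasal] and surfaces as [õ].

[ʈɛɳõ]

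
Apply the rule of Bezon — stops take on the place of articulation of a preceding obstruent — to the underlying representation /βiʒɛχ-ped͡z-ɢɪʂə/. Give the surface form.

[βiʒɛχqed͡zdɪʂə]

/p/ is a voiceless bilabial stop. The preceding trigger /χ/ is uvular, so /p/ must become uvular as well.
The voiceless uvular stop is [q], so /p/ → [q].
At the second juncture, /ɢ/ likewise becomes [d] adjacent to /d͡z/.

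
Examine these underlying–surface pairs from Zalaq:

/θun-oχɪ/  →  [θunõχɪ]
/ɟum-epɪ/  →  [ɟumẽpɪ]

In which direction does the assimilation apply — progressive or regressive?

progressive

The vowel /o/ surfaces as nasalised [õ] next to the preceding nasal /n/ — it has acquired the [+nasal] feature of its neighbour.
The other form shows the same pattern: /e/ → [ẽ] after /m/ — each time a vowel is nasalised next to a preceding nasal.
Because the conditioning nasal is to the left of the vowel that changes, the process is progressive (perseverative).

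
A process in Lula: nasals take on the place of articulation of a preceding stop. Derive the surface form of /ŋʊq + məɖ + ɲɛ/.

[ŋʊqɴəɖɳɛ]

/m/ is a voiced bilabial nasal. The preceding trigger /q/ is uvular, so /m/ must become uvular as well.
A voiced uvular nasal is [ɴ], so the surface segment is [ɴ].
The same rule applies at the second boundary: /ɲ/ → [ɳ] next to /ɖ/.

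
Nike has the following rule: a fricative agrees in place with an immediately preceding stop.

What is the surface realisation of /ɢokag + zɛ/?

The rule targets /z/ (voiced alveolar fricative), which sits after the trigger /g/ (velar).
The voiced velar fricative is [ɣ], so /z/ → [ɣ].

[ɢokagɣɛ]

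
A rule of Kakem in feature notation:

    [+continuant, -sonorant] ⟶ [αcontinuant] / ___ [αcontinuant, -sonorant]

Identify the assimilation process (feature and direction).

The rule copies [continuant] (continuancy) from the environment onto the target fricatives; since [±continuant] encodes the stop/fricative manner contrast, the assimilating dimension is manner.
Since the environment is written after the underscore, the trigger follows the target; the direction is regressive.

regressive manner assimilation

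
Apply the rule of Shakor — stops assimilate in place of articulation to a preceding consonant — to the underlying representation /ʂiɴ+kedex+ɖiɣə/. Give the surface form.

The rule targets /k/ (voiceless velar stop), which sits after the trigger /ɴ/ (uvular).
Changing only its place to uvular gives [q] — the voiceless uvular stop.
At the second juncture, /ɖ/ likewise becomes [g] adjacent to /x/.

[ʂiɴqedexgiɣə]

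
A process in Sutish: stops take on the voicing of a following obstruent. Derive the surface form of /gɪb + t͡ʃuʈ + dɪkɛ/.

/b/ is a voiced bilabial stop. The following trigger /t͡ʃ/ is voiceless, so /b/ must become voiceless as well.
Changing only its voicing to voiceless gives [p] — the voiceless bilabial stop.
The same rule applies at the second boundary: /ʈ/ → [ɖ] next to /d/.

[gɪpt͡ʃuɖdɪkɛ]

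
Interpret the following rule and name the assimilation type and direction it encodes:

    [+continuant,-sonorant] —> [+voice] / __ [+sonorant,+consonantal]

regressive voicing assimilation

The target ([+continuant,-sonorant], fricatives) acquires [+voice] next to a sonorant consonant ([+sonorant,+consonantal]) — it takes on the voicing of its neighbour, so the feature that spreads is voicing.
The conditioning segment sits to the right of the focus bar, meaning the trigger follows the segment that changes — regressive assimilation.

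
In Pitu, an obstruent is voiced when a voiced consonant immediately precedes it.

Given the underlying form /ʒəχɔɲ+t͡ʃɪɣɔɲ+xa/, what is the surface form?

The rule targets /t͡ʃ/ (voiceless postalveolar affricate), which sits after the trigger /ɲ/ (voiced).
The voiced postalveolar affricate is [d͡ʒ], so /t͡ʃ/ → [d͡ʒ].
At the second juncture, /x/ likewise becomes [ɣ] adjacent to /ɲ/.

[ʒəχɔɲd͡ʒɪɣɔɲɣa]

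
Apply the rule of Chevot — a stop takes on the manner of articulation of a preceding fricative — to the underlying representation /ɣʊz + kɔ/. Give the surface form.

[ɣʊzxɔ]

The rule targets /k/ (voiceless velar stop), which sits after the trigger /z/ (fricative).
Changing only its manner to fricative gives [x] — the voiceless velar fricative.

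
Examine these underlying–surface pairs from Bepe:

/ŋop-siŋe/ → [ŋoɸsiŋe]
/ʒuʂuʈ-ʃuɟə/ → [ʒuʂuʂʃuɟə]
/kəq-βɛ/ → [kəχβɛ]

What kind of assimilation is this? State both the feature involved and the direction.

regressive manner assimilation

Comparing underlying and surface forms, /p/ → [ɸ] is the alternation; the neighbouring /s/ is constant.
The change stop → fricative matches the manner of the following /s/, identifying this as manner assimilation.
Place and voice are unchanged, so the assimilation is partial, not total.
The same holds elsewhere in the data: /ʈ/ → [ʂ] before /ʃ/ (stop → fricative, matching a fricative); /q/ → [χ] before /β/ (stop → fricative, matching a fricative) — only manner changes, and always toward the following segment.
Since the segment that changes precedes the conditioning segment, the assimilation is regressive.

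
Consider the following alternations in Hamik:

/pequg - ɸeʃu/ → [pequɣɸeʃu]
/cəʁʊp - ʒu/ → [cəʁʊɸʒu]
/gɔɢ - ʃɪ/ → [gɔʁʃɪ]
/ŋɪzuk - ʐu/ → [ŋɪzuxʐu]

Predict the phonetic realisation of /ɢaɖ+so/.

[ɢaʐso]

The data show regressive manner assimilation: /g/ → [ɣ] before /ɸ/; /p/ → [ɸ] before /ʒ/; /ɢ/ → [ʁ] before /ʃ/; /k/ → [x] before /ʐ/. In each pair only manner changes, matching the following consonant, while place and voice stay constant.
The rule targets /ɖ/ (voiced retroflex stop), which sits before the trigger /s/ (fricative).
The voiced retroflex fricative is [ʐ], so /ɖ/ → [ʐ].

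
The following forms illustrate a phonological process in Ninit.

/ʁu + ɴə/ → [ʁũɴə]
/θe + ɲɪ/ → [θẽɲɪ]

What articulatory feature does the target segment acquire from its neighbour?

nasality

The vowel /u/ surfaces as nasalised [ũ] next to the following nasal /ɴ/ — it has acquired the [+nasal] feature of its neighbour.
Likewise in the remaining data: /e/ → [ẽ] before /ɲ/ — each time a vowel is nasalised next to a following nasal.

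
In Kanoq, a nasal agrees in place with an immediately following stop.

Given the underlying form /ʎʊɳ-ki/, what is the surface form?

[ʎʊŋki]

The rule targets /ɳ/ (voiced retroflex nasal), which sits before the trigger /k/ (velar).
Changing only its place to velar gives [ŋ] — the voiced velar nasal.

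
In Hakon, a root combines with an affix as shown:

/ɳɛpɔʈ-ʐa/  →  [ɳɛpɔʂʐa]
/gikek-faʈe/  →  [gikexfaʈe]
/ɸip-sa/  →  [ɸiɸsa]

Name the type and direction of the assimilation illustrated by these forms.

regressive manner assimilation

The segment that alternates is /ʈ/, which surfaces as [ʂ] when adjacent to /ʐ/.
/ʈ/ is a stop while /ʐ/ is a fricative; the output [ʂ] is a fricative, matching the trigger — so the feature that spreads is manner.
Place and voice are unchanged, so the assimilation is partial, not total.
Checking the remaining alternations: /k/ → [x] before /f/ (stop → fricative, matching a fricative); /p/ → [ɸ] before /s/ (stop → fricative, matching a fricative) — only manner changes, and always toward the following segment.
The trigger is the following segment, so the direction is regressive (anticipatory).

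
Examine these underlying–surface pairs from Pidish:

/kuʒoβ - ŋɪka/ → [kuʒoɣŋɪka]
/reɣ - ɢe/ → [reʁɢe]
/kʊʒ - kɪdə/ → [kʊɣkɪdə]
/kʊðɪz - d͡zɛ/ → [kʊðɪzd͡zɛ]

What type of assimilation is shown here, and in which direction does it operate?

regressive place assimilation

The segment that alternates is /β/, which surfaces as [ɣ] when adjacent to /ŋ/.
The change bilabial → velar matches the place of the following /ŋ/, identifying this as place assimilation.
Manner and voice are unchanged, so the assimilation is partial, not total.
The other alternating forms pattern the same way: /ɣ/ → [ʁ] before /ɢ/ (velar → uvular, matching uvular); /ʒ/ → [ɣ] before /k/ (postalveolar → velar, matching velar) — only place changes, and always toward the following segment.
Nothing changes in [kʊðɪzd͡zɛ]: there the adjacent consonants already agree in place (/z/ and /d͡z/ are both alveolar), so this form is consistent with the same rule.
Since the segment that changes precedes the conditioning segment, the assimilation is regressive.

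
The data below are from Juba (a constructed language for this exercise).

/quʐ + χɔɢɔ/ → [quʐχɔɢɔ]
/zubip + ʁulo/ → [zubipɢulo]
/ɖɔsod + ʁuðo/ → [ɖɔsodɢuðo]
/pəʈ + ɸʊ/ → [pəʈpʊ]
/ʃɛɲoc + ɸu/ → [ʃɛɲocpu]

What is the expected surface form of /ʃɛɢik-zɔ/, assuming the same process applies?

The data show progressive manner assimilation: /ʁ/ → [ɢ] after /p/; /ʁ/ → [ɢ] after /d/; /ɸ/ → [p] after /ʈ/; /ɸ/ → [p] after /c/. In each pair only manner changes, matching the preceding consonant, while place and voice stay constant.
Nothing changes in [quʐχɔɢɔ]: there the adjacent consonants already agree in manner (/χ/ and /ʐ/ are both fricatives), so this form is consistent with the same rule.
/z/ is a voiced alveolar fricative. The preceding trigger /k/ is a stop, so /z/ must become a stop as well.
Changing only its manner to stop gives [d] — the voiced alveolar stop.

[ʃɛɢikdɔ]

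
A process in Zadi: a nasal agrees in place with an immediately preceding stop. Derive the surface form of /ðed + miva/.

[ðedniva]

The rule targets /m/ (voiced bilabial nasal), which sits after the trigger /d/ (alveolar).
A voiced alveolar nasal is [n], so the surface segment is [n].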